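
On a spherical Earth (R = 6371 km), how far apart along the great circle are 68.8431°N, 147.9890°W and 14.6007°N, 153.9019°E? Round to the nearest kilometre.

7249 km

Δλ = 153.9019 − -147.9890 = 301.8909°; wrapped into (−180°, 180°]: -58.1091°.
Δφ = 14.6007 − 68.8431 = -54.2424°.
a = sin²(Δφ/2) + cos φ₁ · cos φ₂ · sin²(Δλ/2) = 0.290195.
c = 2·atan2(√a, √(1−a)) = 1.13778 rad → d = 6371·c ≈ 7248.81 km.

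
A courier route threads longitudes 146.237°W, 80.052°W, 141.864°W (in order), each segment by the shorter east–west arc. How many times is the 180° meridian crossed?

0

Leg 1: -146.237° → -80.052°, shortest Δλ = 66.185° (east) — does not cross 180°.
Leg 2: -80.052° → -141.864°, shortest Δλ = -61.812° (west) — does not cross 180°.
Total crossings: 0.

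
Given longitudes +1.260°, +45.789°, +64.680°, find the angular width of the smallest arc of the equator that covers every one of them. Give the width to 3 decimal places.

63.420°

Sort the longitudes: +1.260°, +45.789°, +64.680°.
Eastward gaps between consecutive values (wrapping around): 44.529°, 18.891°, 296.580°.
Largest gap = 296.580° ⇒ minimal covering band is its complement: 360° − 296.580° = 63.420°.
Band runs from +1.260° eastward to +64.680°.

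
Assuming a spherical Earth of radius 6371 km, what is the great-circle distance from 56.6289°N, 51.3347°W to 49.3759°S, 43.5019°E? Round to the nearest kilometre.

14634 km

Δλ = 43.5019 − -51.3347 = 94.8366°.
Δφ = -49.3759 − 56.6289 = -106.0048°.
a = sin²(Δφ/2) + cos φ₁ · cos φ₂ · sin²(Δλ/2) = 0.832027.
c = 2·atan2(√a, √(1−a)) = 2.29702 rad → d = 6371·c ≈ 14634.35 km.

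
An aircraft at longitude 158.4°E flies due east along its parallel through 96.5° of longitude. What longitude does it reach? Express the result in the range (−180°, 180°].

Start at +158.4°; shift +96.5° → +254.9°.
+254.9° lies outside (−180°, 180°]; subtract 360° → -105.1°.

105.1°W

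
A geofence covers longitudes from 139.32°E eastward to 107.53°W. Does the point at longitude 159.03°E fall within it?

Yes

Band width going east from +139.32° to -107.53°: ((-107.53 − 139.32) mod 360) = 113.15°.
Offset of +159.03° east of the west edge: ((159.03 − 139.32) mod 360) = 19.71°.
19.71° ≤ 113.15° ⇒ inside.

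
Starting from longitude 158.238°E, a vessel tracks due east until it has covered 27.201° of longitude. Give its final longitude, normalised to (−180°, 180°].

Start at +158.238°; shift +27.201° → +185.439°.
+185.439° lies outside (−180°, 180°]; subtract 360° → -174.561°.

174.561°W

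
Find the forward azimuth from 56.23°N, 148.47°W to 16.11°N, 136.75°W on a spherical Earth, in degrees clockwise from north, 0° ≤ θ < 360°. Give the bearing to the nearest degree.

Δλ = -136.75 − -148.47 = 11.72°.
θ = atan2( sin Δλ · cos φ₂ , cos φ₁ · sin φ₂ − sin φ₁ · cos φ₂ · cos Δλ )
  = atan2(0.19515, -0.62774) = 162.731° → normalised to [0°, 360°): 162.731°.

163°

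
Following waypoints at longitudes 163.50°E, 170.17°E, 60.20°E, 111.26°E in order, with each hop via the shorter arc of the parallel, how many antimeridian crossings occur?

0

Leg 1: +163.50° → +170.17°, shortest Δλ = 6.67° (east) — does not cross 180°.
Leg 2: +170.17° → +60.20°, shortest Δλ = -109.97° (west) — does not cross 180°.
Leg 3: +60.20° → +111.26°, shortest Δλ = 51.06° (east) — does not cross 180°.
Total crossings: 0.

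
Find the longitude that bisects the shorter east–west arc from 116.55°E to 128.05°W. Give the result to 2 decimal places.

174.25°E

Signed shortest Δλ from +116.55° to -128.05° is +115.40°.
Midpoint longitude = +116.55° + (+115.40°)/2 = +116.55° + 57.70° = +174.25°.
(The naïve average (+116.55 + -128.05)/2 = -5.75° is on the wrong side of the globe.)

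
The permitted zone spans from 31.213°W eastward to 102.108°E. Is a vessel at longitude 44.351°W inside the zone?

Band width going east from -31.213° to +102.108°: ((102.108 − -31.213) mod 360) = 133.321°.
Offset of -44.351° east of the west edge: ((-44.351 − -31.213) mod 360) = 346.862°.
346.862° > 133.321° ⇒ outside.

No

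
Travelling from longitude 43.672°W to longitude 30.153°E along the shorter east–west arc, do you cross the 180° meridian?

No

Signed shortest Δλ = ((30.153 − -43.672 + 180) mod 360) − 180 = 73.825°.
Going east by 73.825° from -43.672° reaches +30.153° without touching 180°.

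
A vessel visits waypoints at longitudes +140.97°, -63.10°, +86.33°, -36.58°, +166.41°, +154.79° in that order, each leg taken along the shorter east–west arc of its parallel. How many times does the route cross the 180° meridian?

2

Leg 1: +140.97° → -63.10°, shortest Δλ = 155.93° (east) — crosses 180°.
Leg 2: -63.10° → +86.33°, shortest Δλ = 149.43° (east) — does not cross 180°.
Leg 3: +86.33° → -36.58°, shortest Δλ = -122.91° (west) — does not cross 180°.
Leg 4: -36.58° → +166.41°, shortest Δλ = -157.01° (west) — crosses 180°.
Leg 5: +166.41° → +154.79°, shortest Δλ = -11.62° (west) — does not cross 180°.
Total crossings: 2.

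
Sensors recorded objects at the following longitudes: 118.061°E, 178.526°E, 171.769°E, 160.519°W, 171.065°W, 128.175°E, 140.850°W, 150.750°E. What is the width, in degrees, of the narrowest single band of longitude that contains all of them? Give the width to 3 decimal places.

101.089°

Sort the longitudes: -171.065°, -160.519°, -140.850°, +118.061°, +128.175°, +150.750°, +171.769°, +178.526°.
Eastward gaps between consecutive values (wrapping around): 10.546°, 19.669°, 258.911°, 10.114°, 22.575°, 21.019°, 6.757°, 10.409°.
Largest gap = 258.911° ⇒ minimal covering band is its complement: 360° − 258.911° = 101.089°.
Band runs from +118.061° eastward to -140.850°, crossing the antimeridian.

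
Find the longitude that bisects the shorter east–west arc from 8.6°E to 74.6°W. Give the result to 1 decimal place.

Signed shortest Δλ from +8.6° to -74.6° is -83.2°.
Midpoint longitude = +8.6° + (-83.2°)/2 = +8.6° − 41.6° = -33.0°.

33.0°W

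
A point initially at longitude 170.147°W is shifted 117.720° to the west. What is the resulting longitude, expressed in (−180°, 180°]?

Start at -170.147°; shift −117.720° → -287.867°.
-287.867° lies outside (−180°, 180°]; add 360° → +72.133°.

72.133°E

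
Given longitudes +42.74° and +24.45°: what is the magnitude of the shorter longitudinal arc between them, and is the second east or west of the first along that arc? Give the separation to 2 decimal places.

18.29° west

Raw difference: 24.45 − 42.74 = -18.29°.
Normalise into (−180°, 180°]: -18.29° stays -18.29°.
Negative ⇒ the second point lies to the west; separation 18.29°.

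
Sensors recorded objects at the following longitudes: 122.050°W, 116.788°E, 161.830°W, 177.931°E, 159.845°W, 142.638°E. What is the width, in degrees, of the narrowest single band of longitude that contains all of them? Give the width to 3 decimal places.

Sort the longitudes: -161.830°, -159.845°, -122.050°, +116.788°, +142.638°, +177.931°.
Eastward gaps between consecutive values (wrapping around): 1.985°, 37.795°, 238.838°, 25.850°, 35.293°, 20.239°.
Largest gap = 238.838° ⇒ minimal covering band is its complement: 360° − 238.838° = 121.162°.
Band runs from +116.788° eastward to -122.050°, crossing the antimeridian.

121.162°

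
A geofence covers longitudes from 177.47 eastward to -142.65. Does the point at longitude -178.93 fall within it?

Yes

Band width going east from +177.47° to -142.65°: ((-142.65 − 177.47) mod 360) = 39.88°.
Offset of -178.93° east of the west edge: ((-178.93 − 177.47) mod 360) = 3.60°.
3.60° ≤ 39.88° ⇒ inside.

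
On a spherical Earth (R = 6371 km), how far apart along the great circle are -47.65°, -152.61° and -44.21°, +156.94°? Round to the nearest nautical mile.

Δλ = 156.94 − -152.61 = 309.55°; wrapped into (−180°, 180°]: -50.45°.
Δφ = -44.21 − -47.65 = 3.44°.
a = sin²(Δφ/2) + cos φ₁ · cos φ₂ · sin²(Δλ/2) = 0.088602.
c = 2·atan2(√a, √(1−a)) = 0.60448 rad → d = 6371·c ≈ 3851.16 km ≈ 2079.46 nmi.

2079 nmi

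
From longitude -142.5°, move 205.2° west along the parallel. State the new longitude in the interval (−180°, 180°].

Start at -142.5°; shift −205.2° → -347.7°.
-347.7° lies outside (−180°, 180°]; add 360° → +12.3°.

+12.3°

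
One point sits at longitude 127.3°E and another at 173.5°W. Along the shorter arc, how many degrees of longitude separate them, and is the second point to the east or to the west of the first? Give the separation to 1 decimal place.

59.2° east

Raw difference: -173.5 − 127.3 = -300.8°.
Normalise into (−180°, 180°]: -300.8° + 360° = 59.2°.
Positive ⇒ the second point lies to the east; separation 59.2°.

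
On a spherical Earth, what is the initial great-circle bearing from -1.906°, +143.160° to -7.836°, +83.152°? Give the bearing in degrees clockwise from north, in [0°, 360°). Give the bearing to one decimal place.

Δλ = 83.152 − 143.160 = -60.008°.
θ = atan2( sin Δλ · cos φ₂ , cos φ₁ · sin φ₂ − sin φ₁ · cos φ₂ · cos Δλ )
  = atan2(-0.85801, -0.11979) = -97.948° → normalised to [0°, 360°): 262.052°.

262.1°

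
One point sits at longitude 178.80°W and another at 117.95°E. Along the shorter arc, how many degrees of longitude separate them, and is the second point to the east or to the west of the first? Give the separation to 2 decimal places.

Raw difference: 117.95 − -178.80 = 296.75°.
Normalise into (−180°, 180°]: 296.75° − 360° = -63.25°.
Negative ⇒ the second point lies to the west; separation 63.25°.

63.25° west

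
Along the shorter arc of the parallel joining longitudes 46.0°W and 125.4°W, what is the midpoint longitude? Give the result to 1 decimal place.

85.7°W

Signed shortest Δλ from -46.0° to -125.4° is -79.4°.
Midpoint longitude = -46.0° + (-79.4°)/2 = -46.0° − 39.7° = -85.7°.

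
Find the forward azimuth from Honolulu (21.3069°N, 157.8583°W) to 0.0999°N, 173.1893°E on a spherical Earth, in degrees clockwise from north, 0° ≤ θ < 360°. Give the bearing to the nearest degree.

237°

Δλ = 173.1893 − -157.8583 = 331.0476°; wrapped into (−180°, 180°]: -28.9524°.
θ = atan2( sin Δλ · cos φ₂ , cos φ₁ · sin φ₂ − sin φ₁ · cos φ₂ · cos Δλ )
  = atan2(-0.48408, -0.31633) = -123.163° → normalised to [0°, 360°): 236.837°.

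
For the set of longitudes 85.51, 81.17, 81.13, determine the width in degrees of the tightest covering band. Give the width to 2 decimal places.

Sort the longitudes: +81.13°, +81.17°, +85.51°.
Eastward gaps between consecutive values (wrapping around): 0.04°, 4.34°, 355.62°.
Largest gap = 355.62° ⇒ minimal covering band is its complement: 360° − 355.62° = 4.38°.
Band runs from +81.13° eastward to +85.51°.

4.38°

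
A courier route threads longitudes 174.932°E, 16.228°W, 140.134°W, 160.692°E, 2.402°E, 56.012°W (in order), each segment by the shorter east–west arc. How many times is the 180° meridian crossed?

2

Leg 1: +174.932° → -16.228°, shortest Δλ = 168.84° (east) — crosses 180°.
Leg 2: -16.228° → -140.134°, shortest Δλ = -123.906° (west) — does not cross 180°.
Leg 3: -140.134° → +160.692°, shortest Δλ = -59.174° (west) — crosses 180°.
Leg 4: +160.692° → +2.402°, shortest Δλ = -158.29° (west) — does not cross 180°.
Leg 5: +2.402° → -56.012°, shortest Δλ = -58.414° (west) — does not cross 180°.
Total crossings: 2.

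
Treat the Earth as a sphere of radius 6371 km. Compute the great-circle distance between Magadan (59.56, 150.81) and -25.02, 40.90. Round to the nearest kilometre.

13499 km

Δλ = 40.90 − 150.81 = -109.91°.
Δφ = -25.02 − 59.56 = -84.58°.
a = sin²(Δφ/2) + cos φ₁ · cos φ₂ · sin²(Δλ/2) = 0.760489.
c = 2·atan2(√a, √(1−a)) = 2.11879 rad → d = 6371·c ≈ 13498.83 km.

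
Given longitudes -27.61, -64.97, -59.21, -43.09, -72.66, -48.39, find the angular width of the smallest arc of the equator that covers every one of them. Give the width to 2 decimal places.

Sort the longitudes: -72.66°, -64.97°, -59.21°, -48.39°, -43.09°, -27.61°.
Eastward gaps between consecutive values (wrapping around): 7.69°, 5.76°, 10.82°, 5.30°, 15.48°, 314.95°.
Largest gap = 314.95° ⇒ minimal covering band is its complement: 360° − 314.95° = 45.05°.
Band runs from -72.66° eastward to -27.61°.

45.05°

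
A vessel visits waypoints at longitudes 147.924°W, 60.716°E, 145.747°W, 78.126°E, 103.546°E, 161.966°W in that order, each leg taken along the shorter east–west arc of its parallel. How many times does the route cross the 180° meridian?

4

Leg 1: -147.924° → +60.716°, shortest Δλ = -151.36° (west) — crosses 180°.
Leg 2: +60.716° → -145.747°, shortest Δλ = 153.537° (east) — crosses 180°.
Leg 3: -145.747° → +78.126°, shortest Δλ = -136.127° (west) — crosses 180°.
Leg 4: +78.126° → +103.546°, shortest Δλ = 25.42° (east) — does not cross 180°.
Leg 5: +103.546° → -161.966°, shortest Δλ = 94.488° (east) — crosses 180°.
Total crossings: 4.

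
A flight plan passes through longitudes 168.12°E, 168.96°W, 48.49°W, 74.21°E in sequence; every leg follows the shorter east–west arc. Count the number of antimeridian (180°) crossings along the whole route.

1

Leg 1: +168.12° → -168.96°, shortest Δλ = 22.92° (east) — crosses 180°.
Leg 2: -168.96° → -48.49°, shortest Δλ = 120.47° (east) — does not cross 180°.
Leg 3: -48.49° → +74.21°, shortest Δλ = 122.7° (east) — does not cross 180°.
Total crossings: 1.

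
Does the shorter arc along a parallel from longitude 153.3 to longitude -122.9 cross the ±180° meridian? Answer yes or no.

Yes

Naïve |-122.9 − 153.3| = 276.2° > 180°, so the shorter arc goes the other way round — across 180°.
Signed shortest Δλ = ((-122.9 − 153.3 + 180) mod 360) − 180 = 83.8°.
Going east by 83.8° from +153.3° passes through 180° before reaching -122.9°.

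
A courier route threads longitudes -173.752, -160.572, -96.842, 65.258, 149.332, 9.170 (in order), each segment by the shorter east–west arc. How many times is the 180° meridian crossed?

0

Leg 1: -173.752° → -160.572°, shortest Δλ = 13.18° (east) — does not cross 180°.
Leg 2: -160.572° → -96.842°, shortest Δλ = 63.73° (east) — does not cross 180°.
Leg 3: -96.842° → +65.258°, shortest Δλ = 162.1° (east) — does not cross 180°.
Leg 4: +65.258° → +149.332°, shortest Δλ = 84.074° (east) — does not cross 180°.
Leg 5: +149.332° → +9.170°, shortest Δλ = -140.162° (west) — does not cross 180°.
Total crossings: 0.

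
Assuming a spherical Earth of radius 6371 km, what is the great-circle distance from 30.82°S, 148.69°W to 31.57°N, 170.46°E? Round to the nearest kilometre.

Δλ = 170.46 − -148.69 = 319.15°; wrapped into (−180°, 180°]: -40.85°.
Δφ = 31.57 − -30.82 = 62.39°.
a = sin²(Δφ/2) + cos φ₁ · cos φ₂ · sin²(Δλ/2) = 0.357385.
c = 2·atan2(√a, √(1−a)) = 1.28155 rad → d = 6371·c ≈ 8164.75 km.

8165 km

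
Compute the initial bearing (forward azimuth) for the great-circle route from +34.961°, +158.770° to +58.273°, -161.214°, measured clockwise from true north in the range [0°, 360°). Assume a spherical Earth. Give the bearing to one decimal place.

35.9°

Δλ = -161.214 − 158.770 = -319.984°; wrapped into (−180°, 180°]: 40.016°.
θ = atan2( sin Δλ · cos φ₂ , cos φ₁ · sin φ₂ − sin φ₁ · cos φ₂ · cos Δλ )
  = atan2(0.33814, 0.46629) = 35.948° → normalised to [0°, 360°): 35.948°.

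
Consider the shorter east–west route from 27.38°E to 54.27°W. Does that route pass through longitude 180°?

No

Signed shortest Δλ = ((-54.27 − 27.38 + 180) mod 360) − 180 = -81.65°.
Going west by 81.65° from +27.38° reaches -54.27° without touching 180°.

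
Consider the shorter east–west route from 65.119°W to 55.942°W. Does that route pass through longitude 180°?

No

Signed shortest Δλ = ((-55.942 − -65.119 + 180) mod 360) − 180 = 9.177°.
Going east by 9.177° from -65.119° reaches -55.942° without touching 180°.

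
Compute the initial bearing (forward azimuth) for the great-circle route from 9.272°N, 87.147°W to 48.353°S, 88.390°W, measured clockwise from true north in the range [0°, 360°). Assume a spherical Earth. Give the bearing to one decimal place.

Δλ = -88.390 − -87.147 = -1.243°.
θ = atan2( sin Δλ · cos φ₂ , cos φ₁ · sin φ₂ − sin φ₁ · cos φ₂ · cos Δλ )
  = atan2(-0.01442, -0.84454) = -179.022° → normalised to [0°, 360°): 180.978°.

181.0°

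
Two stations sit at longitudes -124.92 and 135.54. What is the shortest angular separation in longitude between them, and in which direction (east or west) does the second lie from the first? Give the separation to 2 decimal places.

Raw difference: 135.54 − -124.92 = 260.46°.
Normalise into (−180°, 180°]: 260.46° − 360° = -99.54°.
Negative ⇒ the second point lies to the west; separation 99.54°.

99.54° west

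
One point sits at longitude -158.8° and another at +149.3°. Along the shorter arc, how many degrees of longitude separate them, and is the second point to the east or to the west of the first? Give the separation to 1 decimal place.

Raw difference: 149.3 − -158.8 = 308.1°.
Normalise into (−180°, 180°]: 308.1° − 360° = -51.9°.
Negative ⇒ the second point lies to the west; separation 51.9°.

51.9° west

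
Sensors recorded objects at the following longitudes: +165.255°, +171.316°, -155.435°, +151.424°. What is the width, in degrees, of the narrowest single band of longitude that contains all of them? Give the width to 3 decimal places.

Sort the longitudes: -155.435°, +151.424°, +165.255°, +171.316°.
Eastward gaps between consecutive values (wrapping around): 306.859°, 13.831°, 6.061°, 33.249°.
Largest gap = 306.859° ⇒ minimal covering band is its complement: 360° − 306.859° = 53.141°.
Band runs from +151.424° eastward to -155.435°, crossing the antimeridian.

53.141°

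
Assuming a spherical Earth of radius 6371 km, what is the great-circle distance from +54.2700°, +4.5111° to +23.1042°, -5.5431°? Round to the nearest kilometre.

Δλ = -5.5431 − 4.5111 = -10.0542°.
Δφ = 23.1042 − 54.2700 = -31.1658°.
a = sin²(Δφ/2) + cos φ₁ · cos φ₂ · sin²(Δλ/2) = 0.076288.
c = 2·atan2(√a, √(1−a)) = 0.55968 rad → d = 6371·c ≈ 3565.73 km.

3566 km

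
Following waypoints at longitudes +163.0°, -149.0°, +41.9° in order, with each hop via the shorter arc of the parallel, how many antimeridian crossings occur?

2

Leg 1: +163.0° → -149.0°, shortest Δλ = 48.0° (east) — crosses 180°.
Leg 2: -149.0° → +41.9°, shortest Δλ = -169.1° (west) — crosses 180°.
Total crossings: 2.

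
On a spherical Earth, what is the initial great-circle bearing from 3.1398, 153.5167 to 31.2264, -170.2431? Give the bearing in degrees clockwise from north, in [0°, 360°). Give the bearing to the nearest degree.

46°

Δλ = -170.2431 − 153.5167 = -323.7598°; wrapped into (−180°, 180°]: 36.2402°.
θ = atan2( sin Δλ · cos φ₂ , cos φ₁ · sin φ₂ − sin φ₁ · cos φ₂ · cos Δλ )
  = atan2(0.50553, 0.47987) = 46.492° → normalised to [0°, 360°): 46.492°.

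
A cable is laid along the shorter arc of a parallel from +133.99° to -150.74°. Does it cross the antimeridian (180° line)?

Yes

Naïve |-150.74 − 133.99| = 284.73° > 180°, so the shorter arc goes the other way round — across 180°.
Signed shortest Δλ = ((-150.74 − 133.99 + 180) mod 360) − 180 = 75.27°.
Going east by 75.27° from +133.99° passes through 180° before reaching -150.74°.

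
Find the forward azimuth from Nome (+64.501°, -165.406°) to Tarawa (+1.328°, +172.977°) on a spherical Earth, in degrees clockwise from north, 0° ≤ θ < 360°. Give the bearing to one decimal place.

204.0°

Δλ = 172.977 − -165.406 = 338.383°; wrapped into (−180°, 180°]: -21.617°.
θ = atan2( sin Δλ · cos φ₂ , cos φ₁ · sin φ₂ − sin φ₁ · cos φ₂ · cos Δλ )
  = atan2(-0.36830, -0.82891) = -156.043° → normalised to [0°, 360°): 203.957°.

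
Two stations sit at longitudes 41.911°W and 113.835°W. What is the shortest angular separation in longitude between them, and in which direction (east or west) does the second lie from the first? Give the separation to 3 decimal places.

71.924° west

Raw difference: -113.835 − -41.911 = -71.924°.
Normalise into (−180°, 180°]: -71.924° stays -71.924°.
Negative ⇒ the second point lies to the west; separation 71.924°.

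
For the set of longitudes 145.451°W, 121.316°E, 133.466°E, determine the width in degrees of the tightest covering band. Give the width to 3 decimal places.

93.233°

Sort the longitudes: -145.451°, +121.316°, +133.466°.
Eastward gaps between consecutive values (wrapping around): 266.767°, 12.150°, 81.083°.
Largest gap = 266.767° ⇒ minimal covering band is its complement: 360° − 266.767° = 93.233°.
Band runs from +121.316° eastward to -145.451°, crossing the antimeridian.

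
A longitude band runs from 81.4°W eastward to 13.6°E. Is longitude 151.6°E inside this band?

Band width going east from -81.4° to +13.6°: ((13.6 − -81.4) mod 360) = 95.0°.
Offset of +151.6° east of the west edge: ((151.6 − -81.4) mod 360) = 233.0°.
233.0° > 95.0° ⇒ outside.

No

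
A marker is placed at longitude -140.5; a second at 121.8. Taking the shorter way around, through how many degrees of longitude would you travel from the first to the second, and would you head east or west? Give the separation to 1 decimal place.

97.7° west

Raw difference: 121.8 − -140.5 = 262.3°.
Normalise into (−180°, 180°]: 262.3° − 360° = -97.7°.
Negative ⇒ the second point lies to the west; separation 97.7°.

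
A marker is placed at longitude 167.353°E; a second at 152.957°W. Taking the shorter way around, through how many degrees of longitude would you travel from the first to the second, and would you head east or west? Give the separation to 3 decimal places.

Raw difference: -152.957 − 167.353 = -320.31°.
Normalise into (−180°, 180°]: -320.31° + 360° = 39.69°.
Positive ⇒ the second point lies to the east; separation 39.690°.

39.690° east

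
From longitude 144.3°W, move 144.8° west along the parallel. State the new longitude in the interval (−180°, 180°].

70.9°E

Start at -144.3°; shift −144.8° → -289.1°.
-289.1° lies outside (−180°, 180°]; add 360° → +70.9°.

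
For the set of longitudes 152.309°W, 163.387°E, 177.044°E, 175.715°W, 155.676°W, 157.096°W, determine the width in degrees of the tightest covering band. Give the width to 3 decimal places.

44.304°

Sort the longitudes: -175.715°, -157.096°, -155.676°, -152.309°, +163.387°, +177.044°.
Eastward gaps between consecutive values (wrapping around): 18.619°, 1.420°, 3.367°, 315.696°, 13.657°, 7.241°.
Largest gap = 315.696° ⇒ minimal covering band is its complement: 360° − 315.696° = 44.304°.
Band runs from +163.387° eastward to -152.309°, crossing the antimeridian.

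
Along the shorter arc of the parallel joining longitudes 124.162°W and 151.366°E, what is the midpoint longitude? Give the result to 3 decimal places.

166.398°W

Signed shortest Δλ from -124.162° to +151.366° is -84.472°.
Midpoint longitude = -124.162° + (-84.472°)/2 = -124.162° − 42.236° = -166.398°.
(The naïve average (-124.162 + +151.366)/2 = 13.602° is on the wrong side of the globe.)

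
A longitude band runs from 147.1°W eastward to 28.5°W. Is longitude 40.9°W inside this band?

Yes

Band width going east from -147.1° to -28.5°: ((-28.5 − -147.1) mod 360) = 118.6°.
Offset of -40.9° east of the west edge: ((-40.9 − -147.1) mod 360) = 106.2°.
106.2° ≤ 118.6° ⇒ inside.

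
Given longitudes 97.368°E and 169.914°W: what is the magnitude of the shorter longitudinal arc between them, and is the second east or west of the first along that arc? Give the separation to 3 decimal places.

92.718° east

Raw difference: -169.914 − 97.368 = -267.282°.
Normalise into (−180°, 180°]: -267.282° + 360° = 92.718°.
Positive ⇒ the second point lies to the east; separation 92.718°.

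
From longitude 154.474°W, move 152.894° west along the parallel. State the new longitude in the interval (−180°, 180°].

Start at -154.474°; shift −152.894° → -307.368°.
-307.368° lies outside (−180°, 180°]; add 360° → +52.632°.

52.632°E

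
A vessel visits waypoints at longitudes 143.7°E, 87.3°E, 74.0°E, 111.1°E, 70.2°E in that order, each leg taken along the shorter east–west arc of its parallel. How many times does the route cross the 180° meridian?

0

Leg 1: +143.7° → +87.3°, shortest Δλ = -56.4° (west) — does not cross 180°.
Leg 2: +87.3° → +74.0°, shortest Δλ = -13.3° (west) — does not cross 180°.
Leg 3: +74.0° → +111.1°, shortest Δλ = 37.1° (east) — does not cross 180°.
Leg 4: +111.1° → +70.2°, shortest Δλ = -40.9° (west) — does not cross 180°.
Total crossings: 0.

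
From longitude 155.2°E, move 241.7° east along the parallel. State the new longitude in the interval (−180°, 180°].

36.9°E

Start at +155.2°; shift +241.7° → +396.9°.
+396.9° lies outside (−180°, 180°]; subtract 360° → +36.9°.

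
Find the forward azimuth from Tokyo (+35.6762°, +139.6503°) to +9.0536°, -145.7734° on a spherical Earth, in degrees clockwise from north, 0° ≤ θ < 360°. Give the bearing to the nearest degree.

92°

Δλ = -145.7734 − 139.6503 = -285.4237°; wrapped into (−180°, 180°]: 74.5763°.
θ = atan2( sin Δλ · cos φ₂ , cos φ₁ · sin φ₂ − sin φ₁ · cos φ₂ · cos Δλ )
  = atan2(0.95198, -0.02535) = 91.525° → normalised to [0°, 360°): 91.525°.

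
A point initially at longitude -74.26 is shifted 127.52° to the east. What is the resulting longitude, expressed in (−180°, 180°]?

Start at -74.26°; shift +127.52° → +53.26°.
+53.26° already lies in (−180°, 180°].

+53.26°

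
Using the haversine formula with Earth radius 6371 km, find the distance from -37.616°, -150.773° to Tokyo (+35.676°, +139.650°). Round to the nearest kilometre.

Δλ = 139.650 − -150.773 = 290.423°; wrapped into (−180°, 180°]: -69.577°.
Δφ = 35.676 − -37.616 = 73.292°.
a = sin²(Δφ/2) + cos φ₁ · cos φ₂ · sin²(Δλ/2) = 0.565716.
c = 2·atan2(√a, √(1−a)) = 1.70261 rad → d = 6371·c ≈ 10847.33 km.

10847 km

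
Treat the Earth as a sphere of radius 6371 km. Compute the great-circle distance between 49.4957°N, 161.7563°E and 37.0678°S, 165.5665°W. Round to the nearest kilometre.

Δλ = -165.5665 − 161.7563 = -327.3228°; wrapped into (−180°, 180°]: 32.6772°.
Δφ = -37.0678 − 49.4957 = -86.5635°.
a = sin²(Δφ/2) + cos φ₁ · cos φ₂ · sin²(Δλ/2) = 0.511042.
c = 2·atan2(√a, √(1−a)) = 1.59288 rad → d = 6371·c ≈ 10148.25 km.

10148 km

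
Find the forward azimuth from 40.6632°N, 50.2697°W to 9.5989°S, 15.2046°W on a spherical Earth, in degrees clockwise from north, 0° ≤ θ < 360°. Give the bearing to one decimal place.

Δλ = -15.2046 − -50.2697 = 35.0651°.
θ = atan2( sin Δλ · cos φ₂ , cos φ₁ · sin φ₂ − sin φ₁ · cos φ₂ · cos Δλ )
  = atan2(0.56646, -0.65237) = 139.031° → normalised to [0°, 360°): 139.031°.

139.0°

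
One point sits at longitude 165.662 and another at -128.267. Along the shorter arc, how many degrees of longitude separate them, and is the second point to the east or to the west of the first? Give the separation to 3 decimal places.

66.071° east

Raw difference: -128.267 − 165.662 = -293.929°.
Normalise into (−180°, 180°]: -293.929° + 360° = 66.071°.
Positive ⇒ the second point lies to the east; separation 66.071°.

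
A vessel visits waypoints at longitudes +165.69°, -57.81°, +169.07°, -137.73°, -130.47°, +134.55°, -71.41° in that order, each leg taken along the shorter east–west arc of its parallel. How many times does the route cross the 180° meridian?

5

Leg 1: +165.69° → -57.81°, shortest Δλ = 136.5° (east) — crosses 180°.
Leg 2: -57.81° → +169.07°, shortest Δλ = -133.12° (west) — crosses 180°.
Leg 3: +169.07° → -137.73°, shortest Δλ = 53.2° (east) — crosses 180°.
Leg 4: -137.73° → -130.47°, shortest Δλ = 7.26° (east) — does not cross 180°.
Leg 5: -130.47° → +134.55°, shortest Δλ = -94.98° (west) — crosses 180°.
Leg 6: +134.55° → -71.41°, shortest Δλ = 154.04° (east) — crosses 180°.
Total crossings: 5.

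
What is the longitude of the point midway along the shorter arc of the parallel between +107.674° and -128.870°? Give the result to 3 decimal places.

Signed shortest Δλ from +107.674° to -128.870° is +123.456°.
Midpoint longitude = +107.674° + (+123.456°)/2 = +107.674° + 61.728° = +169.402°.
(The naïve average (+107.674 + -128.870)/2 = -10.598° is on the wrong side of the globe.)

+169.402°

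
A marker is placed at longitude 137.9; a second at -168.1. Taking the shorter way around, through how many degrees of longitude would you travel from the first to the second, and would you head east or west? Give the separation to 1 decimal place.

54.0° east

Raw difference: -168.1 − 137.9 = -306.0°.
Normalise into (−180°, 180°]: -306.0° + 360° = 54.0°.
Positive ⇒ the second point lies to the east; separation 54.0°.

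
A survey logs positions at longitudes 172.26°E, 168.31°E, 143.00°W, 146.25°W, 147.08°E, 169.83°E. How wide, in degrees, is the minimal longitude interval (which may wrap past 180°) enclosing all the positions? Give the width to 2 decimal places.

69.92°

Sort the longitudes: -146.25°, -143.00°, +147.08°, +168.31°, +169.83°, +172.26°.
Eastward gaps between consecutive values (wrapping around): 3.25°, 290.08°, 21.23°, 1.52°, 2.43°, 41.49°.
Largest gap = 290.08° ⇒ minimal covering band is its complement: 360° − 290.08° = 69.92°.
Band runs from +147.08° eastward to -143.00°, crossing the antimeridian.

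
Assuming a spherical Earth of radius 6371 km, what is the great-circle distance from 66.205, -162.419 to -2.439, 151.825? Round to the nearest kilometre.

8448 km

Δλ = 151.825 − -162.419 = 314.244°; wrapped into (−180°, 180°]: -45.756°.
Δφ = -2.439 − 66.205 = -68.644°.
a = sin²(Δφ/2) + cos φ₁ · cos φ₂ · sin²(Δλ/2) = 0.378845.
c = 2·atan2(√a, √(1−a)) = 1.32605 rad → d = 6371·c ≈ 8448.26 km.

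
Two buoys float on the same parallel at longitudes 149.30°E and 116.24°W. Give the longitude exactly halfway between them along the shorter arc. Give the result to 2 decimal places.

Signed shortest Δλ from +149.30° to -116.24° is +94.46°.
Midpoint longitude = +149.30° + (+94.46°)/2 = +149.30° + 47.23° = +196.53°.
Normalise into (−180°, 180°]: -163.47°.
(The naïve average (+149.30 + -116.24)/2 = 16.53° is on the wrong side of the globe.)

163.47°W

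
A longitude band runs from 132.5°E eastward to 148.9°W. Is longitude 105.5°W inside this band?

Band width going east from +132.5° to -148.9°: ((-148.9 − 132.5) mod 360) = 78.6°.
Offset of -105.5° east of the west edge: ((-105.5 − 132.5) mod 360) = 122.0°.
122.0° > 78.6° ⇒ outside.

No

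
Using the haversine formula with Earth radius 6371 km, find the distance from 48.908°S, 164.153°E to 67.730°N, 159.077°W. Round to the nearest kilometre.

13328 km

Δλ = -159.077 − 164.153 = -323.230°; wrapped into (−180°, 180°]: 36.770°.
Δφ = 67.730 − -48.908 = 116.638°.
a = sin²(Δφ/2) + cos φ₁ · cos φ₂ · sin²(Δλ/2) = 0.748955.
c = 2·atan2(√a, √(1−a)) = 2.09198 rad → d = 6371·c ≈ 13328.02 km.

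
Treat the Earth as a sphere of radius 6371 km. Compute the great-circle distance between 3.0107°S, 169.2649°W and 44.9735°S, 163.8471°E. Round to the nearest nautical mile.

2891 nmi

Δλ = 163.8471 − -169.2649 = 333.1120°; wrapped into (−180°, 180°]: -26.8880°.
Δφ = -44.9735 − -3.0107 = -41.9628°.
a = sin²(Δφ/2) + cos φ₁ · cos φ₂ · sin²(Δλ/2) = 0.166397.
c = 2·atan2(√a, √(1−a)) = 0.84035 rad → d = 6371·c ≈ 5353.84 km ≈ 2890.84 nmi.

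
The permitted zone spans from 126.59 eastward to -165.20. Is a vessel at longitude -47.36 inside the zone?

Band width going east from +126.59° to -165.20°: ((-165.20 − 126.59) mod 360) = 68.21°.
Offset of -47.36° east of the west edge: ((-47.36 − 126.59) mod 360) = 186.05°.
186.05° > 68.21° ⇒ outside.

No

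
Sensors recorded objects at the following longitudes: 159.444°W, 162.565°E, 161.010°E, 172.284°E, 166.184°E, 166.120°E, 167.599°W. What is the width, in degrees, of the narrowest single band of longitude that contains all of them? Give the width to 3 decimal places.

Sort the longitudes: -167.599°, -159.444°, +161.010°, +162.565°, +166.120°, +166.184°, +172.284°.
Eastward gaps between consecutive values (wrapping around): 8.155°, 320.454°, 1.555°, 3.555°, 0.064°, 6.100°, 20.117°.
Largest gap = 320.454° ⇒ minimal covering band is its complement: 360° − 320.454° = 39.546°.
Band runs from +161.010° eastward to -159.444°, crossing the antimeridian.

39.546°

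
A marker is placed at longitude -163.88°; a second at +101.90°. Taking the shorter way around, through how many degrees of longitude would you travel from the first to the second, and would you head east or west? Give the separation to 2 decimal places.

94.22° west

Raw difference: 101.90 − -163.88 = 265.78°.
Normalise into (−180°, 180°]: 265.78° − 360° = -94.22°.
Negative ⇒ the second point lies to the west; separation 94.22°.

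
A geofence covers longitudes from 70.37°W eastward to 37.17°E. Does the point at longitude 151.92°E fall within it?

Band width going east from -70.37° to +37.17°: ((37.17 − -70.37) mod 360) = 107.54°.
Offset of +151.92° east of the west edge: ((151.92 − -70.37) mod 360) = 222.29°.
222.29° > 107.54° ⇒ outside.

No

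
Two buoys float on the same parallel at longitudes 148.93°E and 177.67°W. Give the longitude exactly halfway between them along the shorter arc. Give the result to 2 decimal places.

Signed shortest Δλ from +148.93° to -177.67° is +33.40°.
Midpoint longitude = +148.93° + (+33.40°)/2 = +148.93° + 16.70° = +165.63°.
(The naïve average (+148.93 + -177.67)/2 = -14.37° is on the wrong side of the globe.)

165.63°E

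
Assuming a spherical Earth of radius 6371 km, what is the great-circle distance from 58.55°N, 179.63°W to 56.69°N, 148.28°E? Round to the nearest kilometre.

1904 km

Δλ = 148.28 − -179.63 = 327.91°; wrapped into (−180°, 180°]: -32.09°.
Δφ = 56.69 − 58.55 = -1.86°.
a = sin²(Δφ/2) + cos φ₁ · cos φ₂ · sin²(Δλ/2) = 0.022152.
c = 2·atan2(√a, √(1−a)) = 0.29878 rad → d = 6371·c ≈ 1903.55 km.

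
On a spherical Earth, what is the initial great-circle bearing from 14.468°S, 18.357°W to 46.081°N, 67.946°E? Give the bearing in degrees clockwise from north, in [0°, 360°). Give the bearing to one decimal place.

44.3°

Δλ = 67.946 − -18.357 = 86.303°.
θ = atan2( sin Δλ · cos φ₂ , cos φ₁ · sin φ₂ − sin φ₁ · cos φ₂ · cos Δλ )
  = atan2(0.69220, 0.70865) = 44.327° → normalised to [0°, 360°): 44.327°.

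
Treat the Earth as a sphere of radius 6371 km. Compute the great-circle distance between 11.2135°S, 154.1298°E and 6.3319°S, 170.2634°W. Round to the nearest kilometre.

3948 km

Δλ = -170.2634 − 154.1298 = -324.3932°; wrapped into (−180°, 180°]: 35.6068°.
Δφ = -6.3319 − -11.2135 = 4.8816°.
a = sin²(Δφ/2) + cos φ₁ · cos φ₂ · sin²(Δλ/2) = 0.092954.
c = 2·atan2(√a, √(1−a)) = 0.61963 rad → d = 6371·c ≈ 3947.67 km.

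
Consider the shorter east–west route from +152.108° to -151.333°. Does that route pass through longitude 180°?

Yes

Naïve |-151.333 − 152.108| = 303.441° > 180°, so the shorter arc goes the other way round — across 180°.
Signed shortest Δλ = ((-151.333 − 152.108 + 180) mod 360) − 180 = 56.559°.
Going east by 56.559° from +152.108° passes through 180° before reaching -151.333°.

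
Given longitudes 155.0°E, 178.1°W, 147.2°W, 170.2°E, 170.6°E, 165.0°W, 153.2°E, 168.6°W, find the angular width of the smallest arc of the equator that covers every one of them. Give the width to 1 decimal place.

59.6°

Sort the longitudes: -178.1°, -168.6°, -165.0°, -147.2°, +153.2°, +155.0°, +170.2°, +170.6°.
Eastward gaps between consecutive values (wrapping around): 9.5°, 3.6°, 17.8°, 300.4°, 1.8°, 15.2°, 0.4°, 11.3°.
Largest gap = 300.4° ⇒ minimal covering band is its complement: 360° − 300.4° = 59.6°.
Band runs from +153.2° eastward to -147.2°, crossing the antimeridian.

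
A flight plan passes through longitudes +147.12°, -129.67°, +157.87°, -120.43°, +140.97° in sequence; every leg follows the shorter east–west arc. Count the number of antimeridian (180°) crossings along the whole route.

4

Leg 1: +147.12° → -129.67°, shortest Δλ = 83.21° (east) — crosses 180°.
Leg 2: -129.67° → +157.87°, shortest Δλ = -72.46° (west) — crosses 180°.
Leg 3: +157.87° → -120.43°, shortest Δλ = 81.7° (east) — crosses 180°.
Leg 4: -120.43° → +140.97°, shortest Δλ = -98.6° (west) — crosses 180°.
Total crossings: 4.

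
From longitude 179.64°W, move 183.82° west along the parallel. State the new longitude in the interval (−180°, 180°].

3.46°W

Start at -179.64°; shift −183.82° → -363.46°.
-363.46° lies outside (−180°, 180°]; add 360° → -3.46°.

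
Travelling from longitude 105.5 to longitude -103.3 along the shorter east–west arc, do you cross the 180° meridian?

Yes

Naïve |-103.3 − 105.5| = 208.8° > 180°, so the shorter arc goes the other way round — across 180°.
Signed shortest Δλ = ((-103.3 − 105.5 + 180) mod 360) − 180 = 151.2°.
Going east by 151.2° from +105.5° passes through 180° before reaching -103.3°.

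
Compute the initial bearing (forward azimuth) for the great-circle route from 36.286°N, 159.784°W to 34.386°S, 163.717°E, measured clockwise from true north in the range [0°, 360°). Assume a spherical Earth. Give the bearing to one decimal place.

Δλ = 163.717 − -159.784 = 323.501°; wrapped into (−180°, 180°]: -36.499°.
θ = atan2( sin Δλ · cos φ₂ , cos φ₁ · sin φ₂ − sin φ₁ · cos φ₂ · cos Δλ )
  = atan2(-0.49087, -0.84785) = -149.931° → normalised to [0°, 360°): 210.069°.

210.1°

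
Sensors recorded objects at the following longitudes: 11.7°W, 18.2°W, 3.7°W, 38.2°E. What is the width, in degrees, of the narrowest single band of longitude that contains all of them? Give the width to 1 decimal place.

Sort the longitudes: -18.2°, -11.7°, -3.7°, +38.2°.
Eastward gaps between consecutive values (wrapping around): 6.5°, 8.0°, 41.9°, 303.6°.
Largest gap = 303.6° ⇒ minimal covering band is its complement: 360° − 303.6° = 56.4°.
Band runs from -18.2° eastward to +38.2°.

56.4°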